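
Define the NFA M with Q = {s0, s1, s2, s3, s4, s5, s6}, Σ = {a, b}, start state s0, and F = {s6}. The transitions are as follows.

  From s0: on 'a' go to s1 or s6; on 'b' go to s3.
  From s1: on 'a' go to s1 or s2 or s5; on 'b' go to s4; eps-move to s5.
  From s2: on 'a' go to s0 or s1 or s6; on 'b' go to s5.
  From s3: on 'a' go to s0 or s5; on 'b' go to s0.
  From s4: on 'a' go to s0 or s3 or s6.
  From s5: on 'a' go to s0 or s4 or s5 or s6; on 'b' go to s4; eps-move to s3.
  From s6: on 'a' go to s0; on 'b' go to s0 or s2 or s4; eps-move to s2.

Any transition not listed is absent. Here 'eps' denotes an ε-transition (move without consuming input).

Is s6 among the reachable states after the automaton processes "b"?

No

Start in {s0}.
Read 'b': s0→{s3}; now {s3}.
State s6 is not in {s3}.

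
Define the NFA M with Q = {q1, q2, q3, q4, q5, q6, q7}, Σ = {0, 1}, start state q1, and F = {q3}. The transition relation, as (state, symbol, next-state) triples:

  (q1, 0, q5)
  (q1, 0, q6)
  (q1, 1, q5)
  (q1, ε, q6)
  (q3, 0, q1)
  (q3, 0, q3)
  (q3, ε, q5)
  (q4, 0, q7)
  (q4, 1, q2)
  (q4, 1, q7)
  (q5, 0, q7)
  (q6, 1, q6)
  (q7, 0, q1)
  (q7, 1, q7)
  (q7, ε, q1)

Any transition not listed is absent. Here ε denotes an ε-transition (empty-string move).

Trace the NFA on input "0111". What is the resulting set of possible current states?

{q6}

Start: ε-closure({q1}) = {q1, q6}.
Read '0': q1→{q5, q6}, q6→∅; now {q5, q6}.
Read '1': q5→∅, q6→{q6}; now {q6}.
Read '1': q6→{q6}; now {q6}.
Read '1': q6→{q6}; now {q6}.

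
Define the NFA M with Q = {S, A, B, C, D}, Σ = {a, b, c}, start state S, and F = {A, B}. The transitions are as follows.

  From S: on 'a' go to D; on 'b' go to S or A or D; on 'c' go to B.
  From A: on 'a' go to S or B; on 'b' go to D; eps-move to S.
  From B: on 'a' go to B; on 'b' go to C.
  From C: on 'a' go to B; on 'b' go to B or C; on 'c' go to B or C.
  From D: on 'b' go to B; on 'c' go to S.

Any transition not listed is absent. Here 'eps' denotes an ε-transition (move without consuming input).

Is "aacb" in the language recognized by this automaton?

No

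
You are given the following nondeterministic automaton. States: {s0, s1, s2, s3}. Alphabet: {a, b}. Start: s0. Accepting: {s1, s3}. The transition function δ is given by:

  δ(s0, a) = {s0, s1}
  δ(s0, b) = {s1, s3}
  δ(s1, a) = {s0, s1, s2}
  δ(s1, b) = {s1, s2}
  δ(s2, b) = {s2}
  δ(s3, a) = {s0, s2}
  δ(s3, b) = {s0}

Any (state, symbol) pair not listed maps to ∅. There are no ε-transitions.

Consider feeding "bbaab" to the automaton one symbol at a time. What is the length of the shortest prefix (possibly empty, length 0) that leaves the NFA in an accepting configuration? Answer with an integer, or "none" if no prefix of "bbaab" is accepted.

1

Start in {s0}.
Read 'b': s0→{s1, s3}; now {s1, s3}.
None of the earlier sets intersect F, but {s1, s3} does.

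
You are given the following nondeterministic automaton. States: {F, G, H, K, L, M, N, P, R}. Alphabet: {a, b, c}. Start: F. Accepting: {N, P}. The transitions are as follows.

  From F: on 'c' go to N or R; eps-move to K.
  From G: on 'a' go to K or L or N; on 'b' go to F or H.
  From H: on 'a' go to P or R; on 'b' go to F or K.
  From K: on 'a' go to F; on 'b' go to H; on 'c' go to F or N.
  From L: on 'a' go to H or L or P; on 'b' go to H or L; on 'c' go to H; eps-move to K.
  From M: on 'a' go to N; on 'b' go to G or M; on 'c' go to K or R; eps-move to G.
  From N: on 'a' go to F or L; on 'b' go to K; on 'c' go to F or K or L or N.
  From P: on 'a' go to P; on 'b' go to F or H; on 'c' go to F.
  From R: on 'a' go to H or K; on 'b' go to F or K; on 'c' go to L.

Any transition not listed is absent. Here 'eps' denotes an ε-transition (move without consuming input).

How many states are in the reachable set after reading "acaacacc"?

Start: ε-closure({F}) = {F, K}.
Read 'a': {F, K} → {F, K}.
Read 'c': {F, K} → {F, K, N, R}.
Read 'a': {F, K, N, R} → {F, H, K, L}.
Read 'a': {F, H, K, L} → {F, H, K, L, P, R}.
Read 'c': {F, H, K, L, P, R} → {F, H, K, L, N, R}.
Read 'a': {F, H, K, L, N, R} → {F, H, K, L, P, R}.
Read 'c': {F, H, K, L, P, R} → {F, H, K, L, N, R}.
Read 'c': {F, H, K, L, N, R} → {F, H, K, L, N, R}.
That set has 6 states.

6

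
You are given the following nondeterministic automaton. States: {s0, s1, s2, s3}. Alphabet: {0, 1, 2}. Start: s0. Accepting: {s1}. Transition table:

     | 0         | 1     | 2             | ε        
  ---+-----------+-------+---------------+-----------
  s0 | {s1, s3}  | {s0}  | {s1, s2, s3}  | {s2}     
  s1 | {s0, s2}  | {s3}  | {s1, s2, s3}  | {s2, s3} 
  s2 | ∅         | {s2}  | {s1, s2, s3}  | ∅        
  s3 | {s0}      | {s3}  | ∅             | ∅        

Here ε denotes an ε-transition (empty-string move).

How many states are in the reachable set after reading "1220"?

2

Start: ε-closure({s0}) = {s0, s2}.
Read '1': s0→{s0}, s2→{s2}; now {s0, s2}.
Read '2': s0→{s1, s2, s3}, s2→{s1, s2, s3}; now {s1, s2, s3}.
Read '2': s1→{s1, s2, s3}, s2→{s1, s2, s3}, s3→∅; now {s1, s2, s3}.
Read '0': s1→{s0, s2}, s2→∅, s3→{s0}; now {s0, s2}.
That set has 2 states.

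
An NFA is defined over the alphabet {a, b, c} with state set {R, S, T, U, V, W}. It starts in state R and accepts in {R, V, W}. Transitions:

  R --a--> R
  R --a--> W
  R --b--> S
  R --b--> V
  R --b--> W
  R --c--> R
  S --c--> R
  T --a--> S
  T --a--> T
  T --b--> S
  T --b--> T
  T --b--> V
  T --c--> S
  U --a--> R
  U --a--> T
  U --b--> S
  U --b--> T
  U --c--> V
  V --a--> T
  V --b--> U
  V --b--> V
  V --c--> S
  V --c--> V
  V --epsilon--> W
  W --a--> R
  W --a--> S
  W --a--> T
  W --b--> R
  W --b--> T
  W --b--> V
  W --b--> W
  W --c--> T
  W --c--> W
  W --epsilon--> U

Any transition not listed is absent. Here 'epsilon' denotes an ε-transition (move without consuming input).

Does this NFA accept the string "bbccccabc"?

Yes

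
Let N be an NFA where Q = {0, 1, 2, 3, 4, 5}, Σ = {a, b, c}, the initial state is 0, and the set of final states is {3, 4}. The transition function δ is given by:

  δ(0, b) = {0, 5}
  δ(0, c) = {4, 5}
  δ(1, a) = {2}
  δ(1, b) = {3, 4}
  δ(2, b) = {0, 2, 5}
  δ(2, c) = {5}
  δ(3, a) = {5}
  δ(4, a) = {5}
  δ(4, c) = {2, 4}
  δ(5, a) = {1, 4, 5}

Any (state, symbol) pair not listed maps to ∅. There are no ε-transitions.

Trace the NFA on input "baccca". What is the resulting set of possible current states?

Start in {0}.
Read 'b': {0} → {0, 5}.
Read 'a': {0, 5} → {1, 4, 5}.
Read 'c': {1, 4, 5} → {2, 4}.
Read 'c': {2, 4} → {2, 4, 5}.
Read 'c': {2, 4, 5} → {2, 4, 5}.
Read 'a': {2, 4, 5} → {1, 4, 5}.

{1, 4, 5}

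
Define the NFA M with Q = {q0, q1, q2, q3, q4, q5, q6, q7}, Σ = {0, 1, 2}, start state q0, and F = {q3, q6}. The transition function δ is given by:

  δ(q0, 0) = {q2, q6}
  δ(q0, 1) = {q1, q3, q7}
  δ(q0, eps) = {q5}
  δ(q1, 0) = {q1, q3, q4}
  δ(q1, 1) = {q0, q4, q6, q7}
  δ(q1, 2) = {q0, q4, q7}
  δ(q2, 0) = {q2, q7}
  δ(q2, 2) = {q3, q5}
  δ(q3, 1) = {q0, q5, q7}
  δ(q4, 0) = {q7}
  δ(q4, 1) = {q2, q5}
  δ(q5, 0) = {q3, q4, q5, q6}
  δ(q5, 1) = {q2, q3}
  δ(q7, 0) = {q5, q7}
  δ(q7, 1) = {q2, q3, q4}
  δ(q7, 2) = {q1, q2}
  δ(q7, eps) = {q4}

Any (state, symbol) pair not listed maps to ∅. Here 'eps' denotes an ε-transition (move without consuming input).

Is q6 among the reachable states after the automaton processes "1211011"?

No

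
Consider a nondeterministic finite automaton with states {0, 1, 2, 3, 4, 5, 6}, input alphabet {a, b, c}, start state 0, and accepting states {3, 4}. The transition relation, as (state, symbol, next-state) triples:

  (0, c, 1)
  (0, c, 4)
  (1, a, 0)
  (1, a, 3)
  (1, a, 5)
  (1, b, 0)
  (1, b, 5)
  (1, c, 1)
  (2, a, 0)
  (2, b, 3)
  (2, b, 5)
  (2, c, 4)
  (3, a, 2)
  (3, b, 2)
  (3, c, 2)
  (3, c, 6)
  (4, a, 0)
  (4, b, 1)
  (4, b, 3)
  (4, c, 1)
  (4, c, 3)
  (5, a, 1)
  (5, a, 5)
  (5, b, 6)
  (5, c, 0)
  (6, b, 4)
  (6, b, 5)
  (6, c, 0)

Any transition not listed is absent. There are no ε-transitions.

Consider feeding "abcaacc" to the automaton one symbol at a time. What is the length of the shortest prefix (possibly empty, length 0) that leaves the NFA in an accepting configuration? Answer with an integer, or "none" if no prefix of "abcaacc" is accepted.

Start in {0}.
Read 'a': 0→∅; now ∅.
The set is empty and remains empty for the remaining 6 symbols.
No reachable set along the way intersects F.

none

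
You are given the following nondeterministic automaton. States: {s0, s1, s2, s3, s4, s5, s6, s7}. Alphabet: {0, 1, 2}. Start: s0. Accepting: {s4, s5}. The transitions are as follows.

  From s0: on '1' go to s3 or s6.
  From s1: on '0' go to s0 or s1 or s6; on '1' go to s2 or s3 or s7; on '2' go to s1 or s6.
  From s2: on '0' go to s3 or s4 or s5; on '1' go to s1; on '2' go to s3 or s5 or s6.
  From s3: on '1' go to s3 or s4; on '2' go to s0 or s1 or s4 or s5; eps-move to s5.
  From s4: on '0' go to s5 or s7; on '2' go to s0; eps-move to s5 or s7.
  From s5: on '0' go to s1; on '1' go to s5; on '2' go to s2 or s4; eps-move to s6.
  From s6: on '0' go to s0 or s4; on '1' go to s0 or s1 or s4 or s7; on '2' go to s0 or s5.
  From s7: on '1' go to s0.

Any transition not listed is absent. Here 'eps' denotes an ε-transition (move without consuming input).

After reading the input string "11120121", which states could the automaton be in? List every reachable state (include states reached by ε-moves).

{s0, s1, s2, s3, s4, s5, s6, s7}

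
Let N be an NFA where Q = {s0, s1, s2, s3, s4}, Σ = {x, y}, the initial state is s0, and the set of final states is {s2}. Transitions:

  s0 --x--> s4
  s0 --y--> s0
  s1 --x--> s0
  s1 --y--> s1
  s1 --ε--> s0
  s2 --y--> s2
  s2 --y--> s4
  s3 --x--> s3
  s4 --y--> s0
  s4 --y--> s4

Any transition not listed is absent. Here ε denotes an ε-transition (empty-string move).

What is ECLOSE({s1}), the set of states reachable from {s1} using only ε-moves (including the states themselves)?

Begin with {s1}.
ε-move s1 → s0; add s0.

{s0, s1}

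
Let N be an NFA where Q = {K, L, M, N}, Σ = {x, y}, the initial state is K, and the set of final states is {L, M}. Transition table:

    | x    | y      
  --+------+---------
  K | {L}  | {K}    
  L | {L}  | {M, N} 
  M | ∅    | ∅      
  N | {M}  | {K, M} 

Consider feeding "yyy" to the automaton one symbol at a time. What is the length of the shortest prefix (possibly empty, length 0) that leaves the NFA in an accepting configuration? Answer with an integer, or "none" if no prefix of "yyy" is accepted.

Start in {K}.
Read 'y': {K} → {K}.
Read 'y': {K} → {K}.
Read 'y': {K} → {K}.
No reachable set along the way intersects F.

none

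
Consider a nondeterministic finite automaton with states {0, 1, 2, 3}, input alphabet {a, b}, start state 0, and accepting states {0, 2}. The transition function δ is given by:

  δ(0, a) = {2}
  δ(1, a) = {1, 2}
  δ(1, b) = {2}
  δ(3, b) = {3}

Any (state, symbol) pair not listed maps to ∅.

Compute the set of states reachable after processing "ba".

Start in {0}.
Read 'b': 0→∅; now ∅.
The set is empty and remains empty for the remaining 1 symbol.

∅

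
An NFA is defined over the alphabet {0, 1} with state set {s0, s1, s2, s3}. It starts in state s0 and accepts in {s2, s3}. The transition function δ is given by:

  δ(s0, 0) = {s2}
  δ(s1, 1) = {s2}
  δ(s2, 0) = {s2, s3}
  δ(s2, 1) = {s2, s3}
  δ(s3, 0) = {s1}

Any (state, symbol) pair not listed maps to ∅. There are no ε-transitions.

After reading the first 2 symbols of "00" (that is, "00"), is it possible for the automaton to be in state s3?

Yes

Start in {s0}.
Read '0': {s0} → {s2}.
Read '0': {s2} → {s2, s3}.
State s3 is in {s2, s3}.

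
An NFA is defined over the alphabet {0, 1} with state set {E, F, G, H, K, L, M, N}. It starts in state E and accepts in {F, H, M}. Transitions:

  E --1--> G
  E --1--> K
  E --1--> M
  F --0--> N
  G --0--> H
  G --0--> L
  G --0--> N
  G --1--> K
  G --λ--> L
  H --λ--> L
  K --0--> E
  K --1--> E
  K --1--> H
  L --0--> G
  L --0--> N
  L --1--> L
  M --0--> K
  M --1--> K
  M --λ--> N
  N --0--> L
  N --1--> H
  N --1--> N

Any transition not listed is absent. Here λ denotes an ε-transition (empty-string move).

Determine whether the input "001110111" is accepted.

No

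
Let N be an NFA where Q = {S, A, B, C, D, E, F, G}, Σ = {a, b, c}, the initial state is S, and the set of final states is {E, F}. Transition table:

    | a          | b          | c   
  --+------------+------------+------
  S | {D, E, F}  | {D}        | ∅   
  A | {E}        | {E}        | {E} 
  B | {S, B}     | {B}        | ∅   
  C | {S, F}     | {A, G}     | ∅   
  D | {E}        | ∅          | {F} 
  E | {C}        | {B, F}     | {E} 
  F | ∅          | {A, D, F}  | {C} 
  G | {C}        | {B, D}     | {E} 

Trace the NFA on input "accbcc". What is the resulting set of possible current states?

{E}

Start in {S}.
Read 'a': {S} → {D, E, F}.
Read 'c': {D, E, F} → {C, E, F}.
Read 'c': {C, E, F} → {C, E}.
Read 'b': {C, E} → {A, B, F, G}.
Read 'c': {A, B, F, G} → {C, E}.
Read 'c': {C, E} → {E}.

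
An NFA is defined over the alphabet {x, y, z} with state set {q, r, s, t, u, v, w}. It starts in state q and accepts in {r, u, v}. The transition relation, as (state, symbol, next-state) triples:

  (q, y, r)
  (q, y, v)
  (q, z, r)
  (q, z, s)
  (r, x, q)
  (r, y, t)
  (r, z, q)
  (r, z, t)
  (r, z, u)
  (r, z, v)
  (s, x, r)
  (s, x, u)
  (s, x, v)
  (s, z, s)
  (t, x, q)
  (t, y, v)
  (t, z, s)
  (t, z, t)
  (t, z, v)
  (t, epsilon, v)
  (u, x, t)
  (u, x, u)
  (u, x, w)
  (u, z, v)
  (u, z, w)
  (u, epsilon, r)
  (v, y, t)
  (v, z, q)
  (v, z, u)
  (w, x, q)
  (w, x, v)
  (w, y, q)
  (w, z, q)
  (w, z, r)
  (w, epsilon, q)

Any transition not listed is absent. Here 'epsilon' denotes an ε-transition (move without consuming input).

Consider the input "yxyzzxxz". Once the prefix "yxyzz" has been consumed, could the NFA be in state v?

Yes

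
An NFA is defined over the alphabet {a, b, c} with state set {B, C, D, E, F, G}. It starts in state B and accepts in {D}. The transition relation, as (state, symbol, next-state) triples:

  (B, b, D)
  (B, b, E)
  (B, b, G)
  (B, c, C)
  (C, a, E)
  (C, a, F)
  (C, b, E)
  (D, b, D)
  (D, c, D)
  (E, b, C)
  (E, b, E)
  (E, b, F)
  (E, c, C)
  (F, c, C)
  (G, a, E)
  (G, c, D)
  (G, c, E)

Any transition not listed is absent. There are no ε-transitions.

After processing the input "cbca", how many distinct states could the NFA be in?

Start in {B}.
Read 'c': B→{C}; now {C}.
Read 'b': C→{E}; now {E}.
Read 'c': E→{C}; now {C}.
Read 'a': C→{E, F}; now {E, F}.
That set has 2 states.

2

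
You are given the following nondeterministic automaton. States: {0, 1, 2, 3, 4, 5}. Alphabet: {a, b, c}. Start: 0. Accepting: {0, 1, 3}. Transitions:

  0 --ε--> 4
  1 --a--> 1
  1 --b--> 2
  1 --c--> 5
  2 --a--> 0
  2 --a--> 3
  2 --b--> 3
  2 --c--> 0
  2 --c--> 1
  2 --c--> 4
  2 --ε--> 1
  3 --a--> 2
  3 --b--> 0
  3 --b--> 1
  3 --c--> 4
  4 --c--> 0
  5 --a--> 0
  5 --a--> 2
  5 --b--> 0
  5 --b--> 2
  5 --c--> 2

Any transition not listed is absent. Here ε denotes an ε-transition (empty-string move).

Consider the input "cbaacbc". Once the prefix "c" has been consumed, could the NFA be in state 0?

Start: ε-closure({0}) = {0, 4}.
Read 'c': {0, 4} → {0, 4}.
State 0 is in {0, 4}.

Yes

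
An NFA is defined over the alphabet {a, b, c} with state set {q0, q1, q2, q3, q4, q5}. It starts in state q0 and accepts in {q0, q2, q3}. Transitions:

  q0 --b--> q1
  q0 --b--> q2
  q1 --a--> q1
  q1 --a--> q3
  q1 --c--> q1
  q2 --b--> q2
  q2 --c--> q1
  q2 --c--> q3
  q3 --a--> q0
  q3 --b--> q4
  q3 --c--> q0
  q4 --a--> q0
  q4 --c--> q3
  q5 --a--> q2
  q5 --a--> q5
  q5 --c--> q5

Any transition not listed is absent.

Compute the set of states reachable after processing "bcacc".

Start in {q0}.
Read 'b': {q0} → {q1, q2}.
Read 'c': {q1, q2} → {q1, q3}.
Read 'a': {q1, q3} → {q0, q1, q3}.
Read 'c': {q0, q1, q3} → {q0, q1}.
Read 'c': {q0, q1} → {q1}.

{q1}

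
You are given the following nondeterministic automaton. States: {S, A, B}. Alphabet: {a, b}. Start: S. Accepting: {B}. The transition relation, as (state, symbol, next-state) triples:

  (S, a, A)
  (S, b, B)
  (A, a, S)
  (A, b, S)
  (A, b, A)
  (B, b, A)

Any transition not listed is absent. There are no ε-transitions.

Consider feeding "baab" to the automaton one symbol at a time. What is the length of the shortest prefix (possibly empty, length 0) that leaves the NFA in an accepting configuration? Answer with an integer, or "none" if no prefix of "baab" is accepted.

1

Start in {S}.
Read 'b': S→{B}; now {B}.
None of the earlier sets intersect F, but {B} does.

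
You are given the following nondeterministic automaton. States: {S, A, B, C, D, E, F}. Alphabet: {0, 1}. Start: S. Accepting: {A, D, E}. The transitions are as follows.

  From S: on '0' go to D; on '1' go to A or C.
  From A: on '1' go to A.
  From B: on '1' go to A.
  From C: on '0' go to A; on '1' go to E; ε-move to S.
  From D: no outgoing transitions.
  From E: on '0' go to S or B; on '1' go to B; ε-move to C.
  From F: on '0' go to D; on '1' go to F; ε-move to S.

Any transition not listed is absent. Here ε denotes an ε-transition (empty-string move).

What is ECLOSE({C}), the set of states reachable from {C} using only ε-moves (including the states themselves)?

{S, C}

Begin with {C}.
ε-move C → S; add S.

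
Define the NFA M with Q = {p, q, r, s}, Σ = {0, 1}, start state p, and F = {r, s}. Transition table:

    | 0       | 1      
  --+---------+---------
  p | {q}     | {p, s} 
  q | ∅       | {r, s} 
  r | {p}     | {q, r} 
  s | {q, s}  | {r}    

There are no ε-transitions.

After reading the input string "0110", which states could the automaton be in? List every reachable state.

Start in {p}.
Read '0': p→{q}; now {q}.
Read '1': q→{r, s}; now {r, s}.
Read '1': r→{q, r}, s→{r}; now {q, r}.
Read '0': q→∅, r→{p}; now {p}.

{p}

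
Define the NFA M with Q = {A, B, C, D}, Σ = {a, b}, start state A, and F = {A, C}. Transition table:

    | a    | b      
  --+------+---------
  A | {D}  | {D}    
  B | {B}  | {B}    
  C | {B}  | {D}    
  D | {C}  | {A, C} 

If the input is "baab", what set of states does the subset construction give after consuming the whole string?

{B}

Start in {A}.
Read 'b': {A} → {D}.
Read 'a': {D} → {C}.
Read 'a': {C} → {B}.
Read 'b': {B} → {B}.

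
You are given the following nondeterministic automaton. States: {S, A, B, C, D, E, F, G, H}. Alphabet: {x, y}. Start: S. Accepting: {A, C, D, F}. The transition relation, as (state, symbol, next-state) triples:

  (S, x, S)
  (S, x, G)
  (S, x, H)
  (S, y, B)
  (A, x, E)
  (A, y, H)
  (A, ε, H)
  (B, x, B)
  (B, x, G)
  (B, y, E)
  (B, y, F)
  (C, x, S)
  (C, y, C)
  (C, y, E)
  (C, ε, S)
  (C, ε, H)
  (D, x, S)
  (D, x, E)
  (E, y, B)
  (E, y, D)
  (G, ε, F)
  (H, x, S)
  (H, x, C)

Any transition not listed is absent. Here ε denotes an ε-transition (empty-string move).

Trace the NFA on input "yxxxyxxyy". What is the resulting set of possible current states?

Start in {S}.
Read 'y': {S} → {B}.
Read 'x': {B} → {B, F, G}.
Read 'x': {B, F, G} → {B, F, G}.
Read 'x': {B, F, G} → {B, F, G}.
Read 'y': {B, F, G} → {E, F}.
Read 'x': {E, F} → ∅.
The set is empty and remains empty for the remaining 3 symbols.

∅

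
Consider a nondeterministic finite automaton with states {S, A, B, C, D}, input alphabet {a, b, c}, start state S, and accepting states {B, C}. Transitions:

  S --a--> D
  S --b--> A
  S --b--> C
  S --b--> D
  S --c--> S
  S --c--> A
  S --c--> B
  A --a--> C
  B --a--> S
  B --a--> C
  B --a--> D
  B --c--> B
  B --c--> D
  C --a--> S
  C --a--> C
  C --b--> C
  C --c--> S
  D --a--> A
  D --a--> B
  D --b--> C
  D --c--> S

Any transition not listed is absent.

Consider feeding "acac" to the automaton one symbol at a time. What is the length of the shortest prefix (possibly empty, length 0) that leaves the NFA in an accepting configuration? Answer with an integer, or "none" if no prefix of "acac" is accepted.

Start in {S}.
Read 'a': {S} → {D}.
Read 'c': {D} → {S}.
Read 'a': {S} → {D}.
Read 'c': {D} → {S}.
No reachable set along the way intersects F.

none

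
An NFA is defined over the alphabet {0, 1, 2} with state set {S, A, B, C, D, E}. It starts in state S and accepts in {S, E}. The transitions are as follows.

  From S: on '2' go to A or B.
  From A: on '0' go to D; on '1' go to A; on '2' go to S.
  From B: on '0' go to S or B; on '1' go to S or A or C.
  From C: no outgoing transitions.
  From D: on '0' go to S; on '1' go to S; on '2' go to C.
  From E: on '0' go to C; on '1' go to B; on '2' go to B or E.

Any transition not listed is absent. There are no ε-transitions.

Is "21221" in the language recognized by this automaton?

Yes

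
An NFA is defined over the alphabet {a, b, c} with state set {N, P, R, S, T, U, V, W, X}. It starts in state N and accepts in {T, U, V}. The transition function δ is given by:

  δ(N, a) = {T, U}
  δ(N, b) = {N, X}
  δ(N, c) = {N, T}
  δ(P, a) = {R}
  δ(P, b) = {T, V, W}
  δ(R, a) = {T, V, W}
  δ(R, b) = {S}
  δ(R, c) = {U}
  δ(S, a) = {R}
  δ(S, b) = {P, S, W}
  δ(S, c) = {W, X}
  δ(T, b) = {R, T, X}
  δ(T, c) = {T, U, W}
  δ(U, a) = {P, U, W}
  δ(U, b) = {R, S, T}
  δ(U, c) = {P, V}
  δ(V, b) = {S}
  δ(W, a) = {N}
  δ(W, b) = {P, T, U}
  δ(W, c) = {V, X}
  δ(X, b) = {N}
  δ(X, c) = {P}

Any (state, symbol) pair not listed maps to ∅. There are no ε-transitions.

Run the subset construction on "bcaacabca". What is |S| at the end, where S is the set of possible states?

Start in {N}.
Read 'b': N→{N, X}; now {N, X}.
Read 'c': N→{N, T}, X→{P}; now {N, P, T}.
Read 'a': N→{T, U}, P→{R}, T→∅; now {R, T, U}.
Read 'a': R→{T, V, W}, T→∅, U→{P, U, W}; now {P, T, U, V, W}.
Read 'c': P→∅, T→{T, U, W}, U→{P, V}, V→∅, W→{V, X}; now {P, T, U, V, W, X}.
Read 'a': P→{R}, T→∅, U→{P, U, W}, V→∅, W→{N}, X→∅; now {N, P, R, U, W}.
Read 'b': N→{N, X}, P→{T, V, W}, R→{S}, U→{R, S, T}, W→{P, T, U}; now {N, P, R, S, T, U, V, W, X}.
Read 'c': N→{N, T}, P→∅, R→{U}, S→{W, X}, T→{T, U, W}, U→{P, V}, V→∅, W→{V, X}, X→{P}; now {N, P, T, U, V, W, X}.
Read 'a': N→{T, U}, P→{R}, T→∅, U→{P, U, W}, V→∅, W→{N}, X→∅; now {N, P, R, T, U, W}.
That set has 6 states.

6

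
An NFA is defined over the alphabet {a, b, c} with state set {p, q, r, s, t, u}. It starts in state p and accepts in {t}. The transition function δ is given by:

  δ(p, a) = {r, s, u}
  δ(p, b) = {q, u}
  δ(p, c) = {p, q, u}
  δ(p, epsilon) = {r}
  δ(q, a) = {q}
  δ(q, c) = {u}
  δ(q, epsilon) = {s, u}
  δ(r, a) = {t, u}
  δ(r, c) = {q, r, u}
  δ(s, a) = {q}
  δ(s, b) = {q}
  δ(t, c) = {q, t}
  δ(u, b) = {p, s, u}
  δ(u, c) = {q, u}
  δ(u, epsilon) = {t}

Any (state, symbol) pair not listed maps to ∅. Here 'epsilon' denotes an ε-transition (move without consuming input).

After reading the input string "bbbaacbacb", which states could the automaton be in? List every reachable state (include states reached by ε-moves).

{p, q, r, s, t, u}

Start: ε-closure({p}) = {p, r}.
Read 'b': p→{q, u}, r→∅; union {q, u}; ε-closure = {q, s, t, u}.
Read 'b': q→∅, s→{q}, t→∅, u→{p, s, u}; union {p, q, s, u}; ε-closure = {p, q, r, s, t, u}.
Read 'b': p→{q, u}, q→∅, r→∅, s→{q}, t→∅, u→{p, s, u}; union {p, q, s, u}; ε-closure = {p, q, r, s, t, u}.
Read 'a': p→{r, s, u}, q→{q}, r→{t, u}, s→{q}, t→∅, u→∅; now {q, r, s, t, u}.
Read 'a': q→{q}, r→{t, u}, s→{q}, t→∅, u→∅; union {q, t, u}; ε-closure = {q, s, t, u}.
Read 'c': q→{u}, s→∅, t→{q, t}, u→{q, u}; union {q, t, u}; ε-closure = {q, s, t, u}.
Read 'b': q→∅, s→{q}, t→∅, u→{p, s, u}; union {p, q, s, u}; ε-closure = {p, q, r, s, t, u}.
Read 'a': p→{r, s, u}, q→{q}, r→{t, u}, s→{q}, t→∅, u→∅; now {q, r, s, t, u}.
Read 'c': q→{u}, r→{q, r, u}, s→∅, t→{q, t}, u→{q, u}; union {q, r, t, u}; ε-closure = {q, r, s, t, u}.
Read 'b': q→∅, r→∅, s→{q}, t→∅, u→{p, s, u}; union {p, q, s, u}; ε-closure = {p, q, r, s, t, u}.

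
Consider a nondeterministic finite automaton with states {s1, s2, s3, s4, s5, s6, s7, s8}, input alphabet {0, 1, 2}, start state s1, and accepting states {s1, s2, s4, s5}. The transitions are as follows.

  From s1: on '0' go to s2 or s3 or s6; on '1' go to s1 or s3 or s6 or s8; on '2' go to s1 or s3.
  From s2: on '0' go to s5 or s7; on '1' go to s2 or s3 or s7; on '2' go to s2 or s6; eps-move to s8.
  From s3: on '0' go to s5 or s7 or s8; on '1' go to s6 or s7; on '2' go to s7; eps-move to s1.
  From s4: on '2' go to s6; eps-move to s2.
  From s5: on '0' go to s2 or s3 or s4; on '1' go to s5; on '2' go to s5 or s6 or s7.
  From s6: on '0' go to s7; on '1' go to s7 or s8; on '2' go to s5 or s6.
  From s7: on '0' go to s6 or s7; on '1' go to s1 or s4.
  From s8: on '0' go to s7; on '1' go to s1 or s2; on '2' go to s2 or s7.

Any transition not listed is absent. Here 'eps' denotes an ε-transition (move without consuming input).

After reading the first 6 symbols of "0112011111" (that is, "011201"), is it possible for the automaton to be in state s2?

Yes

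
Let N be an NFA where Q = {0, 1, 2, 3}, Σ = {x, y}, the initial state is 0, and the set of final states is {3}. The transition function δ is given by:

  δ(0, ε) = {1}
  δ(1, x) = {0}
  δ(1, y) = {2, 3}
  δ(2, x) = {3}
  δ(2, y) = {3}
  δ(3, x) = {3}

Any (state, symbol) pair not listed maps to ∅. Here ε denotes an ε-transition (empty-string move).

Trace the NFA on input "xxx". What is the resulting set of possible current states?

Start: ε-closure({0}) = {0, 1}.
Read 'x': 0→∅, 1→{0}; union {0}; ε-closure = {0, 1}.
Read 'x': 0→∅, 1→{0}; union {0}; ε-closure = {0, 1}.
Read 'x': 0→∅, 1→{0}; union {0}; ε-closure = {0, 1}.

{0, 1}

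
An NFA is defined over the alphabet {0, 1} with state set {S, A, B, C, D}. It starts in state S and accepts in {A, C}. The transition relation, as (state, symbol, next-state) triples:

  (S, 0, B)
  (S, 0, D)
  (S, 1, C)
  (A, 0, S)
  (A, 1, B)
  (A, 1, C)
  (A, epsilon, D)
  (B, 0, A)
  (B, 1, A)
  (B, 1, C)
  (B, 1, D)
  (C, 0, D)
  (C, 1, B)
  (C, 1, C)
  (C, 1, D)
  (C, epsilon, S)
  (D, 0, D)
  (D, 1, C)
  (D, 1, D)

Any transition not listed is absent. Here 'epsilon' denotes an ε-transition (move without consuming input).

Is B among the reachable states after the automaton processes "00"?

No

Start in {S}.
Read '0': {S} → {B, D}.
Read '0': {B, D} → {A, D}.
State B is not in {A, D}.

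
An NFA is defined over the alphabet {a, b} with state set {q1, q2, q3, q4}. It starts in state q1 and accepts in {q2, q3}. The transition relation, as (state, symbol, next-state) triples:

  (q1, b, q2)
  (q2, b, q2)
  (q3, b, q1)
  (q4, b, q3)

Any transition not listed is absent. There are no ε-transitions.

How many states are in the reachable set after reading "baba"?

0

Start in {q1}.
Read 'b': {q1} → {q2}.
Read 'a': {q2} → ∅.
The set is empty and remains empty for the remaining 2 symbols.
That set has 0 states.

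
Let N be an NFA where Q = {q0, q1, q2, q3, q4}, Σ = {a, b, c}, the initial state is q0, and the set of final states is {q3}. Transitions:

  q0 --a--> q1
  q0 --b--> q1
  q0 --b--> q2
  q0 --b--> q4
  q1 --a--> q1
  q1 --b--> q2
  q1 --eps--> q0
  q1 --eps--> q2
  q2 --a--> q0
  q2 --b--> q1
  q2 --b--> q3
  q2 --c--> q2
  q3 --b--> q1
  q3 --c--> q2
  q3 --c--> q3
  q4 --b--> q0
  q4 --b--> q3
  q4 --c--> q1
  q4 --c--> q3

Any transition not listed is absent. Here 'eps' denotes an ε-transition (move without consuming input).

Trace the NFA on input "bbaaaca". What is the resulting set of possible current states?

Start in {q0}.
Read 'b': {q0} → {q0, q1, q2, q4}.
Read 'b': {q0, q1, q2, q4} → {q0, q1, q2, q3, q4}.
Read 'a': {q0, q1, q2, q3, q4} → {q0, q1, q2}.
Read 'a': {q0, q1, q2} → {q0, q1, q2}.
Read 'a': {q0, q1, q2} → {q0, q1, q2}.
Read 'c': {q0, q1, q2} → {q2}.
Read 'a': {q2} → {q0}.

{q0}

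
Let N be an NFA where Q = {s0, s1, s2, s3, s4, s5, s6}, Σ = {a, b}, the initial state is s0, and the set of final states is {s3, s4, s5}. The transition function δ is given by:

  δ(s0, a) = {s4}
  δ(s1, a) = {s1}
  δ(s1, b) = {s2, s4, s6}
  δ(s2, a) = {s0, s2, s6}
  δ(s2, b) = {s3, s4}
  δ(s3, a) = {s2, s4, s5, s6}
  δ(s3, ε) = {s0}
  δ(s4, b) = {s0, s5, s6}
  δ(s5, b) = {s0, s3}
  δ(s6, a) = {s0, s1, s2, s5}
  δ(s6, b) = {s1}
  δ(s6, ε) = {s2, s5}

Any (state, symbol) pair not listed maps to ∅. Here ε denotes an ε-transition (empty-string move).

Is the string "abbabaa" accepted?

Start in {s0}.
Read 'a': s0→{s4}; now {s4}.
Read 'b': s4→{s0, s5, s6}; union {s0, s5, s6}; ε-closure = {s0, s2, s5, s6}.
Read 'b': s0→∅, s2→{s3, s4}, s5→{s0, s3}, s6→{s1}; now {s0, s1, s3, s4}.
Read 'a': s0→{s4}, s1→{s1}, s3→{s2, s4, s5, s6}, s4→∅; now {s1, s2, s4, s5, s6}.
Read 'b': s1→{s2, s4, s6}, s2→{s3, s4}, s4→{s0, s5, s6}, s5→{s0, s3}, s6→{s1}; now {s0, s1, s2, s3, s4, s5, s6}.
Read 'a': s0→{s4}, s1→{s1}, s2→{s0, s2, s6}, s3→{s2, s4, s5, s6}, s4→∅, s5→∅, s6→{s0, s1, s2, s5}; now {s0, s1, s2, s4, s5, s6}.
Read 'a': s0→{s4}, s1→{s1}, s2→{s0, s2, s6}, s4→∅, s5→∅, s6→{s0, s1, s2, s5}; now {s0, s1, s2, s4, s5, s6}.
The final set {s0, s1, s2, s4, s5, s6} contains the accepting states s4, s5.

Yes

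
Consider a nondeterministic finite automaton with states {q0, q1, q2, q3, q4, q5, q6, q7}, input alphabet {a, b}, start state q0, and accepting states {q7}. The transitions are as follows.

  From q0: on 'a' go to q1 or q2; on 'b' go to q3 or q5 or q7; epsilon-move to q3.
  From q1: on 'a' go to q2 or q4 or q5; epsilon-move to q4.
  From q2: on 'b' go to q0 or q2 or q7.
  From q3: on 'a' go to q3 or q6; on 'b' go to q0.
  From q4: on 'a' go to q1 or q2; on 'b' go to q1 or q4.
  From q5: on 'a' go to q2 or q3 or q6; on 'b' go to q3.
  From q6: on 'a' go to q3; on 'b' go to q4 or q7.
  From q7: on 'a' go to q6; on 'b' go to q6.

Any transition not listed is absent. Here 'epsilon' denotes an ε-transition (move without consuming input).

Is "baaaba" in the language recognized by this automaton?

Start: ε-closure({q0}) = {q0, q3}.
Read 'b': q0→{q3, q5, q7}, q3→{q0}; now {q0, q3, q5, q7}.
Read 'a': q0→{q1, q2}, q3→{q3, q6}, q5→{q2, q3, q6}, q7→{q6}; union {q1, q2, q3, q6}; ε-closure = {q1, q2, q3, q4, q6}.
Read 'a': q1→{q2, q4, q5}, q2→∅, q3→{q3, q6}, q4→{q1, q2}, q6→{q3}; now {q1, q2, q3, q4, q5, q6}.
Read 'a': q1→{q2, q4, q5}, q2→∅, q3→{q3, q6}, q4→{q1, q2}, q5→{q2, q3, q6}, q6→{q3}; now {q1, q2, q3, q4, q5, q6}.
Read 'b': q1→∅, q2→{q0, q2, q7}, q3→{q0}, q4→{q1, q4}, q5→{q3}, q6→{q4, q7}; now {q0, q1, q2, q3, q4, q7}.
Read 'a': q0→{q1, q2}, q1→{q2, q4, q5}, q2→∅, q3→{q3, q6}, q4→{q1, q2}, q7→{q6}; now {q1, q2, q3, q4, q5, q6}.
The final set {q1, q2, q3, q4, q5, q6} contains no accepting state.

No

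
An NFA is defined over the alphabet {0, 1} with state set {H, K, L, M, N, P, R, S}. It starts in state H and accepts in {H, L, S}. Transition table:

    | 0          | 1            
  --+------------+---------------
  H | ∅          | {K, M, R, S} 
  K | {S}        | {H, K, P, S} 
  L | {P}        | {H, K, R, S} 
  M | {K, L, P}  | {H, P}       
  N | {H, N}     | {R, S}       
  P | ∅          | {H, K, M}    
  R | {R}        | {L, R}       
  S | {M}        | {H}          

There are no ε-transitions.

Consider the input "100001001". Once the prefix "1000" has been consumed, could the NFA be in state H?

Start in {H}.
Read '1': {H} → {K, M, R, S}.
Read '0': {K, M, R, S} → {K, L, M, P, R, S}.
Read '0': {K, L, M, P, R, S} → {K, L, M, P, R, S}.
Read '0': {K, L, M, P, R, S} → {K, L, M, P, R, S}.
State H is not in {K, L, M, P, R, S}.

No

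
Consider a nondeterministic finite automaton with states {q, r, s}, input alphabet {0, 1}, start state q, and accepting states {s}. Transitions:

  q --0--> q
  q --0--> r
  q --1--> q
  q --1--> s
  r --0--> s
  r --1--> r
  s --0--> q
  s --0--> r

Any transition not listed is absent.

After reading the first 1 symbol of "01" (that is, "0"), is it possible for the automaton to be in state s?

Start in {q}.
Read '0': q→{q, r}; now {q, r}.
State s is not in {q, r}.

No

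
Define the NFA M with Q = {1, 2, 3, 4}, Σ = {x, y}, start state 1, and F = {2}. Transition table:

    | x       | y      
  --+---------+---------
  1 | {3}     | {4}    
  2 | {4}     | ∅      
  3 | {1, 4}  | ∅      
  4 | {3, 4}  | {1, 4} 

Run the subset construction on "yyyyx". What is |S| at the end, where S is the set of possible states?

2

Start in {1}.
Read 'y': {1} → {4}.
Read 'y': {4} → {1, 4}.
Read 'y': {1, 4} → {1, 4}.
Read 'y': {1, 4} → {1, 4}.
Read 'x': {1, 4} → {3, 4}.
That set has 2 states.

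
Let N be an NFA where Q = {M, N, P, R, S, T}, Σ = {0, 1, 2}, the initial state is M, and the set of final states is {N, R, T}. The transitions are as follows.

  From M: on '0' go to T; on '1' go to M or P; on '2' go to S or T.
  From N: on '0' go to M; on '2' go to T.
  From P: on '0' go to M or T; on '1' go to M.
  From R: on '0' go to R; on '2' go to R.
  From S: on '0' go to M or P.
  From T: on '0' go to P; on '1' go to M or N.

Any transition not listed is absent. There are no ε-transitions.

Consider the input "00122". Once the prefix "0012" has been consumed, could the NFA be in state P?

No

Start in {M}.
Read '0': {M} → {T}.
Read '0': {T} → {P}.
Read '1': {P} → {M}.
Read '2': {M} → {S, T}.
State P is not in {S, T}.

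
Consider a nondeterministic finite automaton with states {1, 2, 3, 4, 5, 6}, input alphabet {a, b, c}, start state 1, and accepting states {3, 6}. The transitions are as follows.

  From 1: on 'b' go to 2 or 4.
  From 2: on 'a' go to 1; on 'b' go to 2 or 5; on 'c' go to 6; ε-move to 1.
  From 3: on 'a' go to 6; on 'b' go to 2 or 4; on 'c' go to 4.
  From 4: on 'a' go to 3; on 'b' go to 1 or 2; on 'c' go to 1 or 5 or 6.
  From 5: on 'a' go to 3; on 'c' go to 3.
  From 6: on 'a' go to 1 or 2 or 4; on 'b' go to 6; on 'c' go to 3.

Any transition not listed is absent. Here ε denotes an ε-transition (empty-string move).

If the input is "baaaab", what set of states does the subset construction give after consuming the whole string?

{1, 2, 4}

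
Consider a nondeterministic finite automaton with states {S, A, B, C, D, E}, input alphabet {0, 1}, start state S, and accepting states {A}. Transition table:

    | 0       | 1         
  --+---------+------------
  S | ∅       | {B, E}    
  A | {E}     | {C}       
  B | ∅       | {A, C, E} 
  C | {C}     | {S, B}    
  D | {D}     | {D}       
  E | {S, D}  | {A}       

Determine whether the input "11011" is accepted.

Yes

Start in {S}.
Read '1': {S} → {B, E}.
Read '1': {B, E} → {A, C, E}.
Read '0': {A, C, E} → {S, C, D, E}.
Read '1': {S, C, D, E} → {S, A, B, D, E}.
Read '1': {S, A, B, D, E} → {A, B, C, D, E}.
The final set {A, B, C, D, E} contains the accepting state A.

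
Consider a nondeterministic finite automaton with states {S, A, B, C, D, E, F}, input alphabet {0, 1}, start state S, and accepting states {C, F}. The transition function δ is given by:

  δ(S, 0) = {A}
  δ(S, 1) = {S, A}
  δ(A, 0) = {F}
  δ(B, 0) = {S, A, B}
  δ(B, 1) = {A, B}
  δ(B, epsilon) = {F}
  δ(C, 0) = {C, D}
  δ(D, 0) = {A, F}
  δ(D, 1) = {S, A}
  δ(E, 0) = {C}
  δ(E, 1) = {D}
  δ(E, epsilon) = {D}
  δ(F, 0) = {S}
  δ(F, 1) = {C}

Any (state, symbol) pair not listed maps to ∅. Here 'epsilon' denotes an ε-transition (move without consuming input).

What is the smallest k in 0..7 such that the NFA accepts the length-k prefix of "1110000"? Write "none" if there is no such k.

4

Start in {S}.
Read '1': {S} → {S, A}.
Read '1': {S, A} → {S, A}.
Read '1': {S, A} → {S, A}.
Read '0': {S, A} → {A, F}.
None of the earlier sets intersect F, but {A, F} does.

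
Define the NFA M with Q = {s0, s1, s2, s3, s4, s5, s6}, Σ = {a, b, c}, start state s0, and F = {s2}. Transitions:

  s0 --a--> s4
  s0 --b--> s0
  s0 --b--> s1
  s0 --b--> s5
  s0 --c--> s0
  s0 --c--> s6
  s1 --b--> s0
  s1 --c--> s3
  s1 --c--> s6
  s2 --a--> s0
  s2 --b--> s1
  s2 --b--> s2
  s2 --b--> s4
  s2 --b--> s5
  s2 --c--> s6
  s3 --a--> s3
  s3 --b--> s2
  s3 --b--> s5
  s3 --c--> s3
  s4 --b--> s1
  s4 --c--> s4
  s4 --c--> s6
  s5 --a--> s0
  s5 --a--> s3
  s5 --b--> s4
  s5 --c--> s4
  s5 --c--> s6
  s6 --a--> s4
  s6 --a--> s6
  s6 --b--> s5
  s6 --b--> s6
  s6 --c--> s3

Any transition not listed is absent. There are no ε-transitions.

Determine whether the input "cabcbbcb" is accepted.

Start in {s0}.
Read 'c': {s0} → {s0, s6}.
Read 'a': {s0, s6} → {s4, s6}.
Read 'b': {s4, s6} → {s1, s5, s6}.
Read 'c': {s1, s5, s6} → {s3, s4, s6}.
Read 'b': {s3, s4, s6} → {s1, s2, s5, s6}.
Read 'b': {s1, s2, s5, s6} → {s0, s1, s2, s4, s5, s6}.
Read 'c': {s0, s1, s2, s4, s5, s6} → {s0, s3, s4, s6}.
Read 'b': {s0, s3, s4, s6} → {s0, s1, s2, s5, s6}.
The final set {s0, s1, s2, s5, s6} contains the accepting state s2.

Yes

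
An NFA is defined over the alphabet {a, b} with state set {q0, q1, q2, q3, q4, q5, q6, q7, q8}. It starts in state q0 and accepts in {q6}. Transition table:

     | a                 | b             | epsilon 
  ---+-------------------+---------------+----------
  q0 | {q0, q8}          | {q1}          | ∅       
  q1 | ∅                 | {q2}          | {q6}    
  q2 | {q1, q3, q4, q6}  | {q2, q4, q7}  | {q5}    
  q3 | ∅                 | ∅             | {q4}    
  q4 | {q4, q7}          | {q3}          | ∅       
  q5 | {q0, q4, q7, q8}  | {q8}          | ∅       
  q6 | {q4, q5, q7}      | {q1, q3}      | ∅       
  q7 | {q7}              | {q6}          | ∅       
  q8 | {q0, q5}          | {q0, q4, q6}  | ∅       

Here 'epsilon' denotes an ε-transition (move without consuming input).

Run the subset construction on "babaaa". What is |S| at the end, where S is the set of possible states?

5

Start in {q0}.
Read 'b': q0→{q1}; union {q1}; ε-closure = {q1, q6}.
Read 'a': q1→∅, q6→{q4, q5, q7}; now {q4, q5, q7}.
Read 'b': q4→{q3}, q5→{q8}, q7→{q6}; union {q3, q6, q8}; ε-closure = {q3, q4, q6, q8}.
Read 'a': q3→∅, q4→{q4, q7}, q6→{q4, q5, q7}, q8→{q0, q5}; now {q0, q4, q5, q7}.
Read 'a': q0→{q0, q8}, q4→{q4, q7}, q5→{q0, q4, q7, q8}, q7→{q7}; now {q0, q4, q7, q8}.
Read 'a': q0→{q0, q8}, q4→{q4, q7}, q7→{q7}, q8→{q0, q5}; now {q0, q4, q5, q7, q8}.
That set has 5 states.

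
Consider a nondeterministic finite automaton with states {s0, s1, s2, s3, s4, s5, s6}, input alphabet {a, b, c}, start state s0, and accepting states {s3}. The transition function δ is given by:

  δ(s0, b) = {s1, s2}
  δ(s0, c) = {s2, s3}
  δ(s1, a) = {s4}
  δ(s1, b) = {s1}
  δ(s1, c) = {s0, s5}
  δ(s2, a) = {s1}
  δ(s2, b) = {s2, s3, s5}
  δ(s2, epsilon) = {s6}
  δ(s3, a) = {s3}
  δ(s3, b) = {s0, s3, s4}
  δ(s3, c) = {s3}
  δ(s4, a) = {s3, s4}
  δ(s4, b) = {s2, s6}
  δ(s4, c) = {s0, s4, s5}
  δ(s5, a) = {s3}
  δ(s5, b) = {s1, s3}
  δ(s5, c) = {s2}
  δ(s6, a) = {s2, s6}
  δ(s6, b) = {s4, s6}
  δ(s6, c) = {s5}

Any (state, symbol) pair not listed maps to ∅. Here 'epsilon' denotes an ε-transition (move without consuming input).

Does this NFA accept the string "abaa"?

No

Start in {s0}.
Read 'a': {s0} → ∅.
The set is empty and remains empty for the remaining 3 symbols.
The final set ∅ contains no accepting state.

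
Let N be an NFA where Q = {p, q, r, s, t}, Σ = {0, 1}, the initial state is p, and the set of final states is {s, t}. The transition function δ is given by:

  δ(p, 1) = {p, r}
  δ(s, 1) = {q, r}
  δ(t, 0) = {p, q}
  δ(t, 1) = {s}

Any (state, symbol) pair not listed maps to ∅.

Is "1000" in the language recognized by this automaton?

Start in {p}.
Read '1': {p} → {p, r}.
Read '0': {p, r} → ∅.
The set is empty and remains empty for the remaining 2 symbols.
The final set ∅ contains no accepting state.

No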